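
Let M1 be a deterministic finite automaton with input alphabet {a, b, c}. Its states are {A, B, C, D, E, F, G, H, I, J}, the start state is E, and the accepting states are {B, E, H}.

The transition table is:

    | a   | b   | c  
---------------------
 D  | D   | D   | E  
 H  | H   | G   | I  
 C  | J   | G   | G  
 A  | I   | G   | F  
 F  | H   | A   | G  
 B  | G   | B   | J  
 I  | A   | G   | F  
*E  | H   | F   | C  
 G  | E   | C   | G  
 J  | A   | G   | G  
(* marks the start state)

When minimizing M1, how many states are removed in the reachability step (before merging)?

No path from E leads to B, D; the other 8 states are all reachable.

2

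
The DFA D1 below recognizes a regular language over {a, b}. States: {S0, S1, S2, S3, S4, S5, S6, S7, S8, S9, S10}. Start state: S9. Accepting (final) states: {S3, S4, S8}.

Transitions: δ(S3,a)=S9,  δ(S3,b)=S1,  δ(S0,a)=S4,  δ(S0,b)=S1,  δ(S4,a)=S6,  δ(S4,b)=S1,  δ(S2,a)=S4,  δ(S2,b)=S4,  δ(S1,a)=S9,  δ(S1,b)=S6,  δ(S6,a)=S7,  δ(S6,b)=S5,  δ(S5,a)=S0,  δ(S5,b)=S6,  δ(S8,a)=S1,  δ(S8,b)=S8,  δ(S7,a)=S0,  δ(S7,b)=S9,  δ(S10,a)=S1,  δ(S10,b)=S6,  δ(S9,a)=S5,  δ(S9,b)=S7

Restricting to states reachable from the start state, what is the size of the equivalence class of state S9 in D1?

2

First remove the unreachable states {S2,S3,S8,S10}; 7 states remain.
Initial partition by acceptance: {S4} | {S0,S1,S5,S6,S7,S9}.
Split {S0,S1,S5,S6,S7,S9} by δ(·,a) → {S1,S5,S6,S7,S9} and {S0}.
Refine {S1,S5,S6,S7,S9} on symbol a: members go to different blocks, giving {S1,S6,S9} and {S5,S7}.
Refine {S1,S6,S9} on symbol a: members go to different blocks, giving {S6,S9} and {S1}.
No further refinement is possible. Final partition (5 blocks): {S4} | {S6,S9} | {S0} | {S5,S7} | {S1}.
State S9 belongs to the block {S6,S9}, which has 2 states.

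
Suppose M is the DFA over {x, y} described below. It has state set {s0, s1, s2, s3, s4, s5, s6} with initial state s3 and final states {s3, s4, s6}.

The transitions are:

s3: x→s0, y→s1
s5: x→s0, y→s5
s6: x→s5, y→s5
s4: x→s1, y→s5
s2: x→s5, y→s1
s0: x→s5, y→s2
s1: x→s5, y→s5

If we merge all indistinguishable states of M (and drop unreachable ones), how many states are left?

Reachable states from the start: {s0,s1,s2,s3,s5}. Unreachable: {s4,s6} — drop them.
Initial partition by acceptance: {s3} | {s0,s1,s2,s5}.
The partition is now stable with 2 blocks: {s3} | {s0,s1,s2,s5}.

2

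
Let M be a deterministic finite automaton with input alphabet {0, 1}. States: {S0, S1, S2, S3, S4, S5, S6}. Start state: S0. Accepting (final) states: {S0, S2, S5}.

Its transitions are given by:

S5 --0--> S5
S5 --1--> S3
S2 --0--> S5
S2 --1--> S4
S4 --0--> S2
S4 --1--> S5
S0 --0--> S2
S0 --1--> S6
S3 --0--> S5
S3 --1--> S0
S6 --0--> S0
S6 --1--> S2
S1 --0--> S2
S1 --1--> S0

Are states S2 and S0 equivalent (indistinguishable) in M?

Reachable states from the start: {S0,S2,S3,S4,S5,S6}. Unreachable: {S1} — drop them.
Start with accepting vs non-accepting: {S0,S2,S5} | {S3,S4,S6}.
No further refinement is possible. Final partition (2 blocks): {S0,S2,S5} | {S3,S4,S6}.
S2 and S0 lie in the same block of the stable partition, so they are equivalent — no string distinguishes them.

Yes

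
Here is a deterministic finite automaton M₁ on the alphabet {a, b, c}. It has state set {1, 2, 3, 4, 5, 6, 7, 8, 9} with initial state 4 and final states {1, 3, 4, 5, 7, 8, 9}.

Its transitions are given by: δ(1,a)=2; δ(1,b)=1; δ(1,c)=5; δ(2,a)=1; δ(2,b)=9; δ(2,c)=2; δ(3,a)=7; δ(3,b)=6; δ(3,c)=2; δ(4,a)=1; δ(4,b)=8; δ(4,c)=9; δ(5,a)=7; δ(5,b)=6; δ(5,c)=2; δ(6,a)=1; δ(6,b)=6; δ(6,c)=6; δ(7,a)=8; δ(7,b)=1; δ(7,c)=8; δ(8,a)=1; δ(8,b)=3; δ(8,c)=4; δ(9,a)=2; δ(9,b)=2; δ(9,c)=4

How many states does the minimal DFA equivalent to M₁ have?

All states are reachable from the start state.
Start with accepting vs non-accepting: {1,3,4,5,7,8,9} | {2,6}.
On input a, block {1,3,4,5,7,8,9} splits into {3,4,5,7,8} and {1,9}.
Split {3,4,5,7,8} by δ(·,a) → {3,5,7} and {4,8}.
On input a, block {3,5,7} splits into {3,5} and {7}.
On input b, block {2,6} splits into {2} and {6}.
On input b, block {1,9} splits into {1} and {9}.
On input b, block {4,8} splits into {4} and {8}.
Stable partition: {3,5} | {2} | {1} | {4} | {7} | {6} | {9} | {8} — 8 equivalence classes.

8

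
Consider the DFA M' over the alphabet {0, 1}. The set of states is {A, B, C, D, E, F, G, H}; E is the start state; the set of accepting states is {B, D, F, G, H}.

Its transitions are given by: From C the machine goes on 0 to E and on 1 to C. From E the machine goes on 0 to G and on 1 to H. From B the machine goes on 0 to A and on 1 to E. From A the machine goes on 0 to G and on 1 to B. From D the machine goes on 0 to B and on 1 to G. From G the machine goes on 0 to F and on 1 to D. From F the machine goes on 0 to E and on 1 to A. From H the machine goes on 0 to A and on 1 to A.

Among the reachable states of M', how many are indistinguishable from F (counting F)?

3

States {C} cannot be reached from the start state, so discard them.
P0 = {B,D,F,G,H} | {A,E}.
On input 0, block {B,D,F,G,H} splits into {B,F,H} and {D,G}.
Stable partition: {B,F,H} | {A,E} | {D,G} — 3 equivalence classes.
The equivalence class containing F is {B,F,H}, of size 3.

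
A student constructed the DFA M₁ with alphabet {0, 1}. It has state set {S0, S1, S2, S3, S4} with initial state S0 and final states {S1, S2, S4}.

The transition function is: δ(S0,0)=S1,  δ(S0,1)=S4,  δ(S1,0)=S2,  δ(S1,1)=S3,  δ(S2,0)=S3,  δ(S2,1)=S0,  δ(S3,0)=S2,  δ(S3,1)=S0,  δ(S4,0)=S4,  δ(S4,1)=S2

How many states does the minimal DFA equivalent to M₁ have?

Every state is reachable, so we keep all 5.
P0 = {S1,S2,S4} | {S0,S3}.
Split {S1,S2,S4} by δ(·,0) → {S1,S4} and {S2}.
Refine {S1,S4} on symbol 0: members go to different blocks, giving {S1} and {S4}.
Refine {S0,S3} on symbol 0: members go to different blocks, giving {S0} and {S3}.
No further refinement is possible. Final partition (5 blocks): {S1} | {S0} | {S2} | {S4} | {S3}.

5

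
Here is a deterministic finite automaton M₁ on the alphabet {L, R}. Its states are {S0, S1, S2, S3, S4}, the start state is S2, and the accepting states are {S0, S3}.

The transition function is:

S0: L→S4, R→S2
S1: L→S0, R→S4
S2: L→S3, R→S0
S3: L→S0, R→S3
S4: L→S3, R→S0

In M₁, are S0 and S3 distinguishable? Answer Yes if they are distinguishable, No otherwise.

Yes

Reachable states from the start: {S0,S2,S3,S4}. Unreachable: {S1} — drop them.
Start with accepting vs non-accepting: {S0,S3} | {S2,S4}.
On input L, block {S0,S3} splits into {S0} and {S3}.
No further refinement is possible. Final partition (3 blocks): {S0} | {S2,S4} | {S3}.
S0 and S3 end up in different blocks, so they are distinguishable. For instance, the string 'L' is accepted from only S3.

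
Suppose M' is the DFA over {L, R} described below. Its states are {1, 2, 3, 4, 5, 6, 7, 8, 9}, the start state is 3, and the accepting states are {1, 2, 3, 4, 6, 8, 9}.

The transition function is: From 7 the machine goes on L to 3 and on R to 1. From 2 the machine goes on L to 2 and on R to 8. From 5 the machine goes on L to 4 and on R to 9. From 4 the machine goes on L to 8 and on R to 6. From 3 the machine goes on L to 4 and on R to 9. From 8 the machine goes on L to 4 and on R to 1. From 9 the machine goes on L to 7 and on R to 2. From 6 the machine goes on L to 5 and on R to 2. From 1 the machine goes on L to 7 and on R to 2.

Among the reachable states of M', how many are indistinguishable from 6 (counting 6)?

3

Start with accepting vs non-accepting: {1,2,3,4,6,8,9} | {5,7}.
Refine {1,2,3,4,6,8,9} on symbol L: members go to different blocks, giving {2,3,4,8} and {1,6,9}.
Split {2,3,4,8} by δ(·,R) → {3,4,8} and {2}.
The partition is now stable with 4 blocks: {3,4,8} | {5,7} | {1,6,9} | {2}.
The equivalence class containing 6 is {1,6,9}, of size 3.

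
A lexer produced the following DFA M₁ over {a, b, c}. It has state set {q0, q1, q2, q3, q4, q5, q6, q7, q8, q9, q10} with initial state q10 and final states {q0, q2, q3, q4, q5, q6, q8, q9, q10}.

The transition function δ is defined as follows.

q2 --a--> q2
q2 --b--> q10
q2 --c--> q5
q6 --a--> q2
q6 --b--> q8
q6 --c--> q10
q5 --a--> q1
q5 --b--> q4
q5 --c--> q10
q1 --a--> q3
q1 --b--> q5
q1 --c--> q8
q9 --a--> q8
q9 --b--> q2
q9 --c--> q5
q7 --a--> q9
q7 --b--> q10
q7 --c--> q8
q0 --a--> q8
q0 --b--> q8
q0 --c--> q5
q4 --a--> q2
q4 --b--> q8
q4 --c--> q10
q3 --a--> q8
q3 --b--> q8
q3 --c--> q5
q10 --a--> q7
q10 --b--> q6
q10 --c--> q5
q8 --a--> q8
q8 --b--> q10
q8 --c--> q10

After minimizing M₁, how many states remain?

Reachable states from the start: {q1,q2,q3,q4,q5,q6,q7,q8,q9,q10}. Unreachable: {q0} — drop them.
Start with accepting vs non-accepting: {q2,q3,q4,q5,q6,q8,q9,q10} | {q1,q7}.
On input a, block {q2,q3,q4,q5,q6,q8,q9,q10} splits into {q2,q3,q4,q6,q8,q9} and {q5,q10}.
Split {q2,q3,q4,q6,q8,q9} by δ(·,b) → {q3,q4,q6,q9} and {q2,q8}.
No further refinement is possible. Final partition (4 blocks): {q3,q4,q6,q9} | {q1,q7} | {q5,q10} | {q2,q8}.

4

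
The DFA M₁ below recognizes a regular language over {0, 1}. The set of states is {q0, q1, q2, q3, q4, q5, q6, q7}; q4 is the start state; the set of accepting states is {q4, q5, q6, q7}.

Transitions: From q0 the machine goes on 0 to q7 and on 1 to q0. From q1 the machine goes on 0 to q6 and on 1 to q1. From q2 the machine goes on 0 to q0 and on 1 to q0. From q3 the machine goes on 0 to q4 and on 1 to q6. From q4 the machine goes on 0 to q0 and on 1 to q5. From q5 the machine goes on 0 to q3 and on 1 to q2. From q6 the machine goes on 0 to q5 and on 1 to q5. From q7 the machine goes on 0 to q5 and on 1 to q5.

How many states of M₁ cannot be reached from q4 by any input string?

1

Starting at q4 and following transitions, the reachable set is {q0, q2, q3, q4, q5, q6, q7}. That leaves q1 unreachable — 1 in total.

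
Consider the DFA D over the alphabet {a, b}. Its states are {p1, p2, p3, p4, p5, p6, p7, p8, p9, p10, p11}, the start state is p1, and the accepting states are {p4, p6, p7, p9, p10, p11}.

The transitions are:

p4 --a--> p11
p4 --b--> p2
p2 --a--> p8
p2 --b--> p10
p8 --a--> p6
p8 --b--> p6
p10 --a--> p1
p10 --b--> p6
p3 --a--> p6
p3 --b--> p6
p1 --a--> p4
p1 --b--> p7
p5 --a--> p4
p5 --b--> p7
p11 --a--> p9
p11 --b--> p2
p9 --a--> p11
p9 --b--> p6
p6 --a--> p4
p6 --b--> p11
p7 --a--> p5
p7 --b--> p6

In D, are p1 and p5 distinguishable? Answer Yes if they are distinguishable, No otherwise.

No

Reachable states from the start: {p1,p2,p4,p5,p6,p7,p8,p9,p10,p11}. Unreachable: {p3} — drop them.
Initial partition by acceptance: {p4,p6,p7,p9,p10,p11} | {p1,p2,p5,p8}.
On input a, block {p4,p6,p7,p9,p10,p11} splits into {p4,p6,p9,p11} and {p7,p10}.
Refine {p4,p6,p9,p11} on symbol b: members go to different blocks, giving {p4,p11} and {p6,p9}.
Refine {p4,p11} on symbol a: members go to different blocks, giving {p4} and {p11}.
On input a, block {p1,p2,p5,p8} splits into {p1,p5} and {p2} and {p8}.
On input a, block {p6,p9} splits into {p6} and {p9}.
No further refinement is possible. Final partition (8 blocks): {p4} | {p1,p5} | {p7,p10} | {p6} | {p11} | {p2} | {p8} | {p9}.
p1 and p5 lie in the same block of the stable partition, so they are equivalent — no string distinguishes them.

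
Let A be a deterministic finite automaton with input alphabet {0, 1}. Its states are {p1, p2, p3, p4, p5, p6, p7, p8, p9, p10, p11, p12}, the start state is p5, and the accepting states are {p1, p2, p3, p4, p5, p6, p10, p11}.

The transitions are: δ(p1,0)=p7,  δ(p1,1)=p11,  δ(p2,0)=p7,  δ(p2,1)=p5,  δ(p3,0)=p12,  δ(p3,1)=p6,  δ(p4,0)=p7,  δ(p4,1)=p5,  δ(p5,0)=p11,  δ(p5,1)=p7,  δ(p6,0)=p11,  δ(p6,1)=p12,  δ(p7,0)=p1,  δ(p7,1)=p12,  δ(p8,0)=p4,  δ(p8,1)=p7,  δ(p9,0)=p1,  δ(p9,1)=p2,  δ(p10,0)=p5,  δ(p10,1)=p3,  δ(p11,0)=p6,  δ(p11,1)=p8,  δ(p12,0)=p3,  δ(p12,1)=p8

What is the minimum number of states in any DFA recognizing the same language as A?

3

First remove the unreachable states {p2,p9,p10}; 9 states remain.
Initial partition by acceptance: {p1,p3,p4,p5,p6,p11} | {p7,p8,p12}.
Refine {p1,p3,p4,p5,p6,p11} on symbol 0: members go to different blocks, giving {p1,p3,p4} and {p5,p6,p11}.
Stable partition: {p1,p3,p4} | {p7,p8,p12} | {p5,p6,p11} — 3 equivalence classes.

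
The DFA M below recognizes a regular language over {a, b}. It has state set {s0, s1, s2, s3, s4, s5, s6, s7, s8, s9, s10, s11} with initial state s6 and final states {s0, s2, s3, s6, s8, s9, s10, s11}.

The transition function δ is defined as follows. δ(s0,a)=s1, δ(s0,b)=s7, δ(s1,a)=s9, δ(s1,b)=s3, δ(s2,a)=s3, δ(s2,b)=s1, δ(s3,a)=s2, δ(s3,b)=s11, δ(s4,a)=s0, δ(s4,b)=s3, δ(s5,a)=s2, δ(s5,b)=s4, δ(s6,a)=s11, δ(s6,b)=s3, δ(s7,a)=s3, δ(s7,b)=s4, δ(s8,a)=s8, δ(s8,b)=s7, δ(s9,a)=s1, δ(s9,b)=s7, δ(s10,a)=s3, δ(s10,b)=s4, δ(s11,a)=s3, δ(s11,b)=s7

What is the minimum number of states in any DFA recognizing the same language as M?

Reachable states from the start: {s0,s1,s2,s3,s4,s6,s7,s9,s11}. Unreachable: {s5,s8,s10} — drop them.
P0 = {s0,s2,s3,s6,s9,s11} | {s1,s4,s7}.
On input a, block {s0,s2,s3,s6,s9,s11} splits into {s2,s3,s6,s11} and {s0,s9}.
Refine {s2,s3,s6,s11} on symbol b: members go to different blocks, giving {s2,s11} and {s3,s6}.
On input a, block {s1,s4,s7} splits into {s1,s4} and {s7}.
Split {s2,s11} by δ(·,b) → {s2} and {s11}.
Refine {s3,s6} on symbol a: members go to different blocks, giving {s3} and {s6}.
No further refinement is possible. Final partition (7 blocks): {s2} | {s1,s4} | {s0,s9} | {s3} | {s7} | {s11} | {s6}.

7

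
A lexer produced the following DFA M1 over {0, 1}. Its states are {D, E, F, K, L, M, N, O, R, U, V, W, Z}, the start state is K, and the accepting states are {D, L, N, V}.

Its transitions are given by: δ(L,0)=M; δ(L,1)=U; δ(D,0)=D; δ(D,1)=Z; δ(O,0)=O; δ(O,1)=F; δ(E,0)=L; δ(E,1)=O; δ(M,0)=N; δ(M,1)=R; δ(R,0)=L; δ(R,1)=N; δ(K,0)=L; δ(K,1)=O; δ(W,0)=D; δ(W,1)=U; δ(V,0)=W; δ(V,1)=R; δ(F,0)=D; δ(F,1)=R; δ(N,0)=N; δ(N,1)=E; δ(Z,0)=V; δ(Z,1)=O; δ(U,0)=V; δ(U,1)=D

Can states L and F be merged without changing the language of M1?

No

Initial partition by acceptance: {D,L,N,V} | {E,F,K,M,O,R,U,W,Z}.
Split {D,L,N,V} by δ(·,0) → {L,V} and {D,N}.
On input 0, block {E,F,K,M,O,R,U,W,Z} splits into {E,K,R,U,Z} and {F,M,W} and {O}.
Refine {E,K,R,U,Z} on symbol 1: members go to different blocks, giving {E,K,Z} and {R,U}.
No further refinement is possible. Final partition (6 blocks): {L,V} | {E,K,Z} | {D,N} | {F,M,W} | {O} | {R,U}.
L and F end up in different blocks, so they are distinguishable. For instance, the string 'ε' is accepted from only L.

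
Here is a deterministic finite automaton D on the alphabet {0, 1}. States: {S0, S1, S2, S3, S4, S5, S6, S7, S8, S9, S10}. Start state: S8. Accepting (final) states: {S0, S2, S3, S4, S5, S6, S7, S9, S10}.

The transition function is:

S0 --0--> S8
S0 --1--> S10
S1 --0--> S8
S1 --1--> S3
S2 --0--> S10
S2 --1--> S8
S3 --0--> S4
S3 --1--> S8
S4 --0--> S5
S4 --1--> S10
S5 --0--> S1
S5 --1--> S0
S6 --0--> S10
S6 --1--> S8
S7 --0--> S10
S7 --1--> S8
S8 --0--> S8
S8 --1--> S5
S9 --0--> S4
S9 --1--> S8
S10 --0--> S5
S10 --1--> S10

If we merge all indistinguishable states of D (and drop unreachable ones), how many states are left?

6

States {S2,S6,S7,S9} cannot be reached from the start state, so discard them.
Initial partition by acceptance: {S0,S3,S4,S5,S10} | {S1,S8}.
Refine {S0,S3,S4,S5,S10} on symbol 0: members go to different blocks, giving {S3,S4,S10} and {S0,S5}.
Refine {S3,S4,S10} on symbol 0: members go to different blocks, giving {S4,S10} and {S3}.
Refine {S1,S8} on symbol 1: members go to different blocks, giving {S1} and {S8}.
Refine {S0,S5} on symbol 0: members go to different blocks, giving {S0} and {S5}.
No further refinement is possible. Final partition (6 blocks): {S4,S10} | {S1} | {S0} | {S3} | {S8} | {S5}.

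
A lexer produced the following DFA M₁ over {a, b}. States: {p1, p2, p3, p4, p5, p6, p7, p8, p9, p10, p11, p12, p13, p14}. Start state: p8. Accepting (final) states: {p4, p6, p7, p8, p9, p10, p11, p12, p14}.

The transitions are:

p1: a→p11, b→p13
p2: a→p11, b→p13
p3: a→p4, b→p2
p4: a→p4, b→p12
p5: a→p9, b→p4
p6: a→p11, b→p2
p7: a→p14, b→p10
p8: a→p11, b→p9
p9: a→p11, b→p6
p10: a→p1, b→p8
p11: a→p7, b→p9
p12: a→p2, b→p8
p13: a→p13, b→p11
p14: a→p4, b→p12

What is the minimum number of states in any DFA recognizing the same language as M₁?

8

States {p3,p5} cannot be reached from the start state, so discard them.
P0 = {p4,p6,p7,p8,p9,p10,p11,p12,p14} | {p1,p2,p13}.
Split {p4,p6,p7,p8,p9,p10,p11,p12,p14} by δ(·,a) → {p4,p6,p7,p8,p9,p11,p14} and {p10,p12}.
On input b, block {p4,p6,p7,p8,p9,p11,p14} splits into {p4,p7,p14} and {p8,p9,p11} and {p6}.
Refine {p1,p2,p13} on symbol a: members go to different blocks, giving {p1,p2} and {p13}.
On input a, block {p8,p9,p11} splits into {p8,p9} and {p11}.
Refine {p8,p9} on symbol b: members go to different blocks, giving {p8} and {p9}.
No further refinement is possible. Final partition (8 blocks): {p4,p7,p14} | {p1,p2} | {p10,p12} | {p8} | {p6} | {p13} | {p11} | {p9}.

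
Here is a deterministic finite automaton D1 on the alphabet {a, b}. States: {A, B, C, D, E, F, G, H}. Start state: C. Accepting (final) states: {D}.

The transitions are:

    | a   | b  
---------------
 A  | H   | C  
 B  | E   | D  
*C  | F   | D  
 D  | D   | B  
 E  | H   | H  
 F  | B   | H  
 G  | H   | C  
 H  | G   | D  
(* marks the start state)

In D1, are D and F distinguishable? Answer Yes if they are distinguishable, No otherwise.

Yes

States {A} cannot be reached from the start state, so discard them.
P0 = {D} | {B,C,E,F,G,H}.
Split {B,C,E,F,G,H} by δ(·,b) → {B,C,H} and {E,F,G}.
The partition is now stable with 3 blocks: {D} | {B,C,H} | {E,F,G}.
D and F end up in different blocks, so they are distinguishable. For instance, the string 'ε' is accepted from only D.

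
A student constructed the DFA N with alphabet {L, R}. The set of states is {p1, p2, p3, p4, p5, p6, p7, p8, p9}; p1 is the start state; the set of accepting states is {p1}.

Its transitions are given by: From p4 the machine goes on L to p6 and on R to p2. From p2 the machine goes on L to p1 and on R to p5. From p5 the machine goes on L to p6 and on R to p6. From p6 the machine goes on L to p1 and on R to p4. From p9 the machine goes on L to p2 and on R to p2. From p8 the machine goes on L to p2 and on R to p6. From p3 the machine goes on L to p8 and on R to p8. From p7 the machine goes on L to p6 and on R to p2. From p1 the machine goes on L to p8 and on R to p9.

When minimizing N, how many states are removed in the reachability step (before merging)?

2

BFS from p1 reaches {p1, p2, p4, p5, p6, p8, p9}; the 2 state(s) p3, p7 are never visited.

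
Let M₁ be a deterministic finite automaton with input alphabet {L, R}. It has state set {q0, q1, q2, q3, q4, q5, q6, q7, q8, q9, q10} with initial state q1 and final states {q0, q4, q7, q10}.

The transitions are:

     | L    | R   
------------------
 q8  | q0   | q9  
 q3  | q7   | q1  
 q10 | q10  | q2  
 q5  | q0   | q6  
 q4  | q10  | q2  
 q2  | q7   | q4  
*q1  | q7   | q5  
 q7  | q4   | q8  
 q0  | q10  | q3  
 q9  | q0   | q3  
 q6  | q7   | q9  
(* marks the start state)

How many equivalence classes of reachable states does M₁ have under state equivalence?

4

All states are reachable from the start state.
Initial partition by acceptance: {q0,q4,q7,q10} | {q1,q2,q3,q5,q6,q8,q9}.
Refine {q1,q2,q3,q5,q6,q8,q9} on symbol R: members go to different blocks, giving {q1,q3,q5,q6,q8,q9} and {q2}.
On input R, block {q0,q4,q7,q10} splits into {q0,q7} and {q4,q10}.
No further refinement is possible. Final partition (4 blocks): {q0,q7} | {q1,q3,q5,q6,q8,q9} | {q2} | {q4,q10}.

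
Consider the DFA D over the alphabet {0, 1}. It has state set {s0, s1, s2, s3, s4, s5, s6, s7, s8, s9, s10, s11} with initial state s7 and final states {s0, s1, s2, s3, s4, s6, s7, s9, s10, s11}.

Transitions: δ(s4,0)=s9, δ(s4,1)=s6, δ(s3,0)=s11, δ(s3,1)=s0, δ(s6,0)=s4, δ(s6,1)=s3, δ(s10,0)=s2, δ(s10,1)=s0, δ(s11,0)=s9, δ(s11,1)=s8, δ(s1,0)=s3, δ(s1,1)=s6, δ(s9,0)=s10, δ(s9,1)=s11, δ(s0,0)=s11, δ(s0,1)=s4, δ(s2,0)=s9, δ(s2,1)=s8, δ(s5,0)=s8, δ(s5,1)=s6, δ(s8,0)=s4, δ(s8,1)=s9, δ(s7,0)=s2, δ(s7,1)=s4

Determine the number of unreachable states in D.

2

Starting at s7 and following transitions, the reachable set is {s0, s2, s3, s4, s6, s7, s8, s9, s10, s11}. That leaves s1, s5 unreachable — 2 in total.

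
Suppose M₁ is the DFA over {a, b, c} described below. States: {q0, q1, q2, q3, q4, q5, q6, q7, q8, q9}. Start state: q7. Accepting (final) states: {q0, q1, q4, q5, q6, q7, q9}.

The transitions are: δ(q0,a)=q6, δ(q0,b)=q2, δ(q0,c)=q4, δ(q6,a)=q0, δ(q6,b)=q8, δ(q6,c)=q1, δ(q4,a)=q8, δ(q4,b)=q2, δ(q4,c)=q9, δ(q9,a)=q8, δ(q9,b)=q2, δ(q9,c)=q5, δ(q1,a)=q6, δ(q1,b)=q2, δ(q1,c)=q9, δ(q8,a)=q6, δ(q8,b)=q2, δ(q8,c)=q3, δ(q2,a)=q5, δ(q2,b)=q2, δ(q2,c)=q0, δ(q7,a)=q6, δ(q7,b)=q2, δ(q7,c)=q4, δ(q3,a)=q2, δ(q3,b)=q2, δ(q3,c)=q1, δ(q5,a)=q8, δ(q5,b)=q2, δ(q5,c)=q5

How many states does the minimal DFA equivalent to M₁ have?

Initial partition by acceptance: {q0,q1,q4,q5,q6,q7,q9} | {q2,q3,q8}.
Split {q0,q1,q4,q5,q6,q7,q9} by δ(·,a) → {q0,q1,q6,q7} and {q4,q5,q9}.
Split {q0,q1,q6,q7} by δ(·,c) → {q0,q1,q7} and {q6}.
On input a, block {q2,q3,q8} splits into {q2} and {q3} and {q8}.
The partition is now stable with 6 blocks: {q0,q1,q7} | {q2} | {q4,q5,q9} | {q6} | {q3} | {q8}.

6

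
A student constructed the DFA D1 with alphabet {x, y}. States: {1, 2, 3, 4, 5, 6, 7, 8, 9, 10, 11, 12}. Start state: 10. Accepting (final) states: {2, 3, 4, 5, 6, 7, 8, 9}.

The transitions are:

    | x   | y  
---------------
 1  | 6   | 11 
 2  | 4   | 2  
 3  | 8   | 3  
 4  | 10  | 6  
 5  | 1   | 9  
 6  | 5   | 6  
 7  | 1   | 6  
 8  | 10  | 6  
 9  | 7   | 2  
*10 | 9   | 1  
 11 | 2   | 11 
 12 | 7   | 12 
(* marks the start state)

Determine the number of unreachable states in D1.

3

Starting at 10 and following transitions, the reachable set is {1, 2, 4, 5, 6, 7, 9, 10, 11}. That leaves 3, 8, 12 unreachable — 3 in total.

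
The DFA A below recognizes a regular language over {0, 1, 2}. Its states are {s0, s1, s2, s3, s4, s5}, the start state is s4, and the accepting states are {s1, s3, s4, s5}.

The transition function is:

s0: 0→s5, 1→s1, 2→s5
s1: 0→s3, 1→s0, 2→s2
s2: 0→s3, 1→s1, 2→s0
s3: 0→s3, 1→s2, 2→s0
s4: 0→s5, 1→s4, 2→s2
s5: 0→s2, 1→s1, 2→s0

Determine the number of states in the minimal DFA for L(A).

6

Every state is reachable, so we keep all 6.
Start with accepting vs non-accepting: {s1,s3,s4,s5} | {s0,s2}.
Refine {s1,s3,s4,s5} on symbol 0: members go to different blocks, giving {s1,s3,s4} and {s5}.
Split {s1,s3,s4} by δ(·,0) → {s1,s3} and {s4}.
Split {s0,s2} by δ(·,0) → {s0} and {s2}.
On input 1, block {s1,s3} splits into {s1} and {s3}.
Stable partition: {s1} | {s0} | {s5} | {s4} | {s2} | {s3} — 6 equivalence classes.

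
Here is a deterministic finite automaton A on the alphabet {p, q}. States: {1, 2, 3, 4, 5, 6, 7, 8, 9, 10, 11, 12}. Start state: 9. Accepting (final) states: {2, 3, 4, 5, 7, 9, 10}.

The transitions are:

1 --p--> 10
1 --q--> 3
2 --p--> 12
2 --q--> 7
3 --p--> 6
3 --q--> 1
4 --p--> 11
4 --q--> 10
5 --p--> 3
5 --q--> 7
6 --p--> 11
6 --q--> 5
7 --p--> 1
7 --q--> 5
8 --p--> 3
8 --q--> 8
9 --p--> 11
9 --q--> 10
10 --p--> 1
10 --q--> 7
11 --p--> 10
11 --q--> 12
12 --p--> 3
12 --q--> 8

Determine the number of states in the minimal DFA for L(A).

9

First remove the unreachable states {2,4}; 10 states remain.
P0 = {3,5,7,9,10} | {1,6,8,11,12}.
On input p, block {3,5,7,9,10} splits into {3,7,9,10} and {5}.
Refine {3,7,9,10} on symbol q: members go to different blocks, giving {9,10} and {3} and {7}.
Split {9,10} by δ(·,q) → {9} and {10}.
Split {1,6,8,11,12} by δ(·,p) → {1,11} and {8,12} and {6}.
Refine {1,11} on symbol q: members go to different blocks, giving {1} and {11}.
The partition is now stable with 9 blocks: {9} | {1} | {5} | {3} | {7} | {10} | {8,12} | {6} | {11}.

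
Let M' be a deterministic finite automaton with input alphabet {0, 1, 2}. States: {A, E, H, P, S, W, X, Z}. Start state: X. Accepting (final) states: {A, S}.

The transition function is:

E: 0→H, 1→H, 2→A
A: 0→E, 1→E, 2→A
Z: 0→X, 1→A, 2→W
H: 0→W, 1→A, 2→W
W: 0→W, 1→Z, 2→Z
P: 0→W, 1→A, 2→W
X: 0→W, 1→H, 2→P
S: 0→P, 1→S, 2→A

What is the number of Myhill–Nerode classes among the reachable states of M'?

4

Reachable states from the start: {A,E,H,P,W,X,Z}. Unreachable: {S} — drop them.
Initial partition by acceptance: {A} | {E,H,P,W,X,Z}.
On input 1, block {E,H,P,W,X,Z} splits into {E,W,X} and {H,P,Z}.
Split {E,W,X} by δ(·,0) → {W,X} and {E}.
The partition is now stable with 4 blocks: {A} | {W,X} | {H,P,Z} | {E}.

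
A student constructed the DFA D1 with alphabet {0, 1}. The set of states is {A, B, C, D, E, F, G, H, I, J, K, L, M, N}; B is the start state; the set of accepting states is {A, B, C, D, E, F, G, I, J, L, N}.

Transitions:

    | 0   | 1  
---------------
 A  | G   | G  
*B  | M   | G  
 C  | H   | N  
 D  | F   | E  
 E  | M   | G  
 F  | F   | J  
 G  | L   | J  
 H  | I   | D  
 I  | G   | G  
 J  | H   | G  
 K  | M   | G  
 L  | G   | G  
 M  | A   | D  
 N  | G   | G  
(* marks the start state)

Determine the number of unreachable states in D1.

Starting at B and following transitions, the reachable set is {A, B, D, E, F, G, H, I, J, L, M}. That leaves C, K, N unreachable — 3 in total.

3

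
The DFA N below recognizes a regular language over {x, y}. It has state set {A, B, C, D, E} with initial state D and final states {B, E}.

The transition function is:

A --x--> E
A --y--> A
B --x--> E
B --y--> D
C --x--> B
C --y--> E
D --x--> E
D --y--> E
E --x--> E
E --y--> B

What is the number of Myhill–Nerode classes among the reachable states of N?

First remove the unreachable states {A,C}; 3 states remain.
P0 = {B,E} | {D}.
On input y, block {B,E} splits into {B} and {E}.
The partition is now stable with 3 blocks: {B} | {D} | {E}.

3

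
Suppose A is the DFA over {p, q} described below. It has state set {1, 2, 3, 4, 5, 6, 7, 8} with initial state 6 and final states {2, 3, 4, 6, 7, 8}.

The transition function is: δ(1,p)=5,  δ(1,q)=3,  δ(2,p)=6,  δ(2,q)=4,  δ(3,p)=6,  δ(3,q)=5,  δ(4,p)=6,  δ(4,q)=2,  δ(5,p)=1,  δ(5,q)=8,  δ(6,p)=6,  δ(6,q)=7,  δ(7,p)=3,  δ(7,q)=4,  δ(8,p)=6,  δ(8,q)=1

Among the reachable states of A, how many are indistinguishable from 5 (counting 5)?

P0 = {2,3,4,6,7,8} | {1,5}.
On input q, block {2,3,4,6,7,8} splits into {2,4,6,7} and {3,8}.
Split {2,4,6,7} by δ(·,p) → {2,4,6} and {7}.
Refine {2,4,6} on symbol q: members go to different blocks, giving {2,4} and {6}.
Stable partition: {2,4} | {1,5} | {3,8} | {7} | {6} — 5 equivalence classes.
The equivalence class containing 5 is {1,5}, of size 2.

2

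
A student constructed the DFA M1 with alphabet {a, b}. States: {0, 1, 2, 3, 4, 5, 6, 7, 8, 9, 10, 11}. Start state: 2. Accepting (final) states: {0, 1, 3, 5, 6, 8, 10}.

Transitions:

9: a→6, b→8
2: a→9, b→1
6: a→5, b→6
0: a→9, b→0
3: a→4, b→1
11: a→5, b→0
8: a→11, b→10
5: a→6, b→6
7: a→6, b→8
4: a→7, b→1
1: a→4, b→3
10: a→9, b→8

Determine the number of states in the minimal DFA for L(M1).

5

All states are reachable from the start state.
Initial partition by acceptance: {0,1,3,5,6,8,10} | {2,4,7,9,11}.
Split {0,1,3,5,6,8,10} by δ(·,a) → {0,1,3,8,10} and {5,6}.
Refine {2,4,7,9,11} on symbol a: members go to different blocks, giving {7,9,11} and {2,4}.
On input a, block {0,1,3,8,10} splits into {0,8,10} and {1,3}.
The partition is now stable with 5 blocks: {0,8,10} | {7,9,11} | {5,6} | {2,4} | {1,3}.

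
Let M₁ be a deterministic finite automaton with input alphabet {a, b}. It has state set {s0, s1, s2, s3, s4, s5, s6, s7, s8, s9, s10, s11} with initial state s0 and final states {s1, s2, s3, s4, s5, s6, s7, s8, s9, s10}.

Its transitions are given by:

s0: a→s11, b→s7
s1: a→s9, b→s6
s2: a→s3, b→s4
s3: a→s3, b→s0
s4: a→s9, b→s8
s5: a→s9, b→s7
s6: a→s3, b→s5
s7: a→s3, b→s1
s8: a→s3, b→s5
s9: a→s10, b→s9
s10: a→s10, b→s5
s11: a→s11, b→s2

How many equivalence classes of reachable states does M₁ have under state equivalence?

6

P0 = {s1,s2,s3,s4,s5,s6,s7,s8,s9,s10} | {s0,s11}.
Refine {s1,s2,s3,s4,s5,s6,s7,s8,s9,s10} on symbol b: members go to different blocks, giving {s1,s2,s4,s5,s6,s7,s8,s9,s10} and {s3}.
Split {s1,s2,s4,s5,s6,s7,s8,s9,s10} by δ(·,a) → {s1,s4,s5,s9,s10} and {s2,s6,s7,s8}.
On input b, block {s1,s4,s5,s9,s10} splits into {s1,s4,s5} and {s9,s10}.
On input b, block {s9,s10} splits into {s9} and {s10}.
The partition is now stable with 6 blocks: {s1,s4,s5} | {s0,s11} | {s3} | {s2,s6,s7,s8} | {s9} | {s10}.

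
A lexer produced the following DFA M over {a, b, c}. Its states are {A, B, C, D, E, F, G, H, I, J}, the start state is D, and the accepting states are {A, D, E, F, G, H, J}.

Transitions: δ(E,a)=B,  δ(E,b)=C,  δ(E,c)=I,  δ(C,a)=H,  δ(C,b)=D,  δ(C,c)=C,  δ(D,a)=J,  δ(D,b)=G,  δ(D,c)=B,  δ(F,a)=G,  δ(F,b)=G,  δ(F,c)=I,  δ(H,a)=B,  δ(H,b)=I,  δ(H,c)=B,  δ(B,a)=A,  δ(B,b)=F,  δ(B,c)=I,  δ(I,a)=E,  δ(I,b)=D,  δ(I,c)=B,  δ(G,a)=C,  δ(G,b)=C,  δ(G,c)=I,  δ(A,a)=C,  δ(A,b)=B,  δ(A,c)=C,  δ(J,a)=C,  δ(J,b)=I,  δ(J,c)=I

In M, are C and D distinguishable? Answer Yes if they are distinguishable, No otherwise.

All states are reachable from the start state.
P0 = {A,D,E,F,G,H,J} | {B,C,I}.
Split {A,D,E,F,G,H,J} by δ(·,a) → {A,E,G,H,J} and {D,F}.
No further refinement is possible. Final partition (3 blocks): {A,E,G,H,J} | {B,C,I} | {D,F}.
C and D end up in different blocks, so they are distinguishable. For instance, the string 'ε' is accepted from only D.

Yes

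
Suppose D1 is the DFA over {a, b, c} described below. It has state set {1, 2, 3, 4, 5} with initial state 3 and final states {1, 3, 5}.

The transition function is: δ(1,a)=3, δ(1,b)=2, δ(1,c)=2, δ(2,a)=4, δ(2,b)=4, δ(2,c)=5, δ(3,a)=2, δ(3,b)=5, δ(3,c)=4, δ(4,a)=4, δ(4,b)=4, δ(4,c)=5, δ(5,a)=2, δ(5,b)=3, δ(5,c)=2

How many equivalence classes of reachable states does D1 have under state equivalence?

Reachable states from the start: {2,3,4,5}. Unreachable: {1} — drop them.
P0 = {3,5} | {2,4}.
The partition is now stable with 2 blocks: {3,5} | {2,4}.

2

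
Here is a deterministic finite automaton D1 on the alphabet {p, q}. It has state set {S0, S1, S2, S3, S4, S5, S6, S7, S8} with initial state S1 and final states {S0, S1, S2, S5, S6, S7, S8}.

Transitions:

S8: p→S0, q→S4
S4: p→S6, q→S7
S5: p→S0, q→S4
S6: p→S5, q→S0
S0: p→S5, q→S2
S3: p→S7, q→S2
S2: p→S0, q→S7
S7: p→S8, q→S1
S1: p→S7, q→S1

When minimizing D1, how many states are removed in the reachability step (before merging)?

Starting at S1 and following transitions, the reachable set is {S0, S1, S2, S4, S5, S6, S7, S8}. That leaves S3 unreachable — 1 in total.

1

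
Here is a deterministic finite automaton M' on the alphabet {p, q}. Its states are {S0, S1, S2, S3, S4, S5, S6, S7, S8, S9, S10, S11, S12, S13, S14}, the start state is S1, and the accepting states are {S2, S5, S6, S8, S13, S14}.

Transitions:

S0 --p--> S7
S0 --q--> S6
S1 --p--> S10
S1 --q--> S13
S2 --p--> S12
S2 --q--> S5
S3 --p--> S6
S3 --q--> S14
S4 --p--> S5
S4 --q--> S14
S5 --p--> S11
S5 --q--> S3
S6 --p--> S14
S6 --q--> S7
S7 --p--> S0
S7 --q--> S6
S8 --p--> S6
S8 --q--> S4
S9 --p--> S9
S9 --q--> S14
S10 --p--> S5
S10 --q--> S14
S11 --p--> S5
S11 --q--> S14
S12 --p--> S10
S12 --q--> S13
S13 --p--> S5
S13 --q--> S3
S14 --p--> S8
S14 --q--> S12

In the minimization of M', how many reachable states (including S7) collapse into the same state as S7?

2

States {S2,S9} cannot be reached from the start state, so discard them.
Initial partition by acceptance: {S5,S6,S8,S13,S14} | {S0,S1,S3,S4,S7,S10,S11,S12}.
Refine {S5,S6,S8,S13,S14} on symbol p: members go to different blocks, giving {S6,S8,S13,S14} and {S5}.
On input p, block {S6,S8,S13,S14} splits into {S6,S8,S14} and {S13}.
On input p, block {S0,S1,S3,S4,S7,S10,S11,S12} splits into {S0,S1,S7,S12} and {S4,S10,S11} and {S3}.
Split {S6,S8,S14} by δ(·,q) → {S6,S14} and {S8}.
On input p, block {S6,S14} splits into {S6} and {S14}.
Split {S0,S1,S7,S12} by δ(·,p) → {S0,S7} and {S1,S12}.
No further refinement is possible. Final partition (9 blocks): {S6} | {S0,S7} | {S5} | {S13} | {S4,S10,S11} | {S3} | {S8} | {S14} | {S1,S12}.
State S7 belongs to the block {S0,S7}, which has 2 states.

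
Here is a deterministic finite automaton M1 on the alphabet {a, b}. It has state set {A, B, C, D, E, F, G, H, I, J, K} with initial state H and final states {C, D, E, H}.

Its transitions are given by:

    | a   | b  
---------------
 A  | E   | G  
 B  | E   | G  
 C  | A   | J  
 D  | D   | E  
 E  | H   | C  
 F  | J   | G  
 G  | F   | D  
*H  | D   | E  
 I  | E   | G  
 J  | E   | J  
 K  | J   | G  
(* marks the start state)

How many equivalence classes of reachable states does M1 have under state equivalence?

First remove the unreachable states {B,I,K}; 8 states remain.
Start with accepting vs non-accepting: {C,D,E,H} | {A,F,G,J}.
Split {C,D,E,H} by δ(·,a) → {D,E,H} and {C}.
On input b, block {D,E,H} splits into {D,H} and {E}.
Split {A,F,G,J} by δ(·,a) → {A,J} and {F,G}.
Refine {A,J} on symbol b: members go to different blocks, giving {A} and {J}.
Split {F,G} by δ(·,a) → {F} and {G}.
Stable partition: {D,H} | {A} | {C} | {E} | {F} | {J} | {G} — 7 equivalence classes.

7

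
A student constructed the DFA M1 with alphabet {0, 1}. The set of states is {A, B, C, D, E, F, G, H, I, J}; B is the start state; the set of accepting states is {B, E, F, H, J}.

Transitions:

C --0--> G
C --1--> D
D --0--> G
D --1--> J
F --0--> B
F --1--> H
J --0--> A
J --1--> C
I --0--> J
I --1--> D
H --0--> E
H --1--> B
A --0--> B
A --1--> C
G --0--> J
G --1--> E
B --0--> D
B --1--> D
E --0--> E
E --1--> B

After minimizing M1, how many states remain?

7

First remove the unreachable states {F,H,I}; 7 states remain.
Start with accepting vs non-accepting: {B,E,J} | {A,C,D,G}.
Refine {B,E,J} on symbol 0: members go to different blocks, giving {B,J} and {E}.
Refine {A,C,D,G} on symbol 0: members go to different blocks, giving {A,G} and {C,D}.
Refine {B,J} on symbol 0: members go to different blocks, giving {B} and {J}.
Split {A,G} by δ(·,0) → {A} and {G}.
Split {C,D} by δ(·,1) → {C} and {D}.
No further refinement is possible. Final partition (7 blocks): {B} | {A} | {E} | {C} | {J} | {G} | {D}.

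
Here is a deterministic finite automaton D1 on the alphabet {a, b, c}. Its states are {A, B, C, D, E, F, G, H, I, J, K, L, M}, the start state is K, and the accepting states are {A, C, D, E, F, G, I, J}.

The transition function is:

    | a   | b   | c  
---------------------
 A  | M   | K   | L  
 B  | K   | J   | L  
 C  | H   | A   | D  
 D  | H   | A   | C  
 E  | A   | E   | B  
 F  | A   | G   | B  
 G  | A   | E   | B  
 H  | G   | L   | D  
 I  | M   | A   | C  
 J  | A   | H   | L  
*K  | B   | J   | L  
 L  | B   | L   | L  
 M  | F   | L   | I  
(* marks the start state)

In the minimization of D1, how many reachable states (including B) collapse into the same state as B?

2

Every state is reachable, so we keep all 13.
P0 = {A,C,D,E,F,G,I,J} | {B,H,K,L,M}.
On input a, block {A,C,D,E,F,G,I,J} splits into {A,C,D,I} and {E,F,G,J}.
Refine {A,C,D,I} on symbol b: members go to different blocks, giving {C,D,I} and {A}.
On input a, block {B,H,K,L,M} splits into {B,K,L} and {H,M}.
Refine {B,K,L} on symbol b: members go to different blocks, giving {B,K} and {L}.
On input b, block {E,F,G,J} splits into {E,F,G} and {J}.
Stable partition: {C,D,I} | {B,K} | {E,F,G} | {A} | {H,M} | {L} | {J} — 7 equivalence classes.
The equivalence class containing B is {B,K}, of size 2.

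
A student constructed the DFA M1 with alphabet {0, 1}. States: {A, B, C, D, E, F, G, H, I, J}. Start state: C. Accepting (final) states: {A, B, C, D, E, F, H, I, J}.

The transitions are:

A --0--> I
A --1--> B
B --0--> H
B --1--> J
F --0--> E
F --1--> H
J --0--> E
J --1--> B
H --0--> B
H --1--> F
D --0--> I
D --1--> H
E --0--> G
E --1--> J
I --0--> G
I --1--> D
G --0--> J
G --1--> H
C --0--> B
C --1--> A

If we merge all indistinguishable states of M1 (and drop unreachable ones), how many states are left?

4

P0 = {A,B,C,D,E,F,H,I,J} | {G}.
Refine {A,B,C,D,E,F,H,I,J} on symbol 0: members go to different blocks, giving {A,B,C,D,F,H,J} and {E,I}.
On input 0, block {A,B,C,D,F,H,J} splits into {A,D,F,J} and {B,C,H}.
Stable partition: {A,D,F,J} | {G} | {E,I} | {B,C,H} — 4 equivalence classes.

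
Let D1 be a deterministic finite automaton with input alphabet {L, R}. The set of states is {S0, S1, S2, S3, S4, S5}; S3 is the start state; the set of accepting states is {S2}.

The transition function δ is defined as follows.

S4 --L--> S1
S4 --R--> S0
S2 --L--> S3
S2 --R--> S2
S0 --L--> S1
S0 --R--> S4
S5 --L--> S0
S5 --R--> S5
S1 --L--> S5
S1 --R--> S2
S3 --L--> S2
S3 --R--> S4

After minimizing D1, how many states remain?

5

P0 = {S2} | {S0,S1,S3,S4,S5}.
Split {S0,S1,S3,S4,S5} by δ(·,L) → {S0,S1,S4,S5} and {S3}.
Split {S0,S1,S4,S5} by δ(·,R) → {S0,S4,S5} and {S1}.
Refine {S0,S4,S5} on symbol L: members go to different blocks, giving {S0,S4} and {S5}.
Stable partition: {S2} | {S0,S4} | {S3} | {S1} | {S5} — 5 equivalence classes.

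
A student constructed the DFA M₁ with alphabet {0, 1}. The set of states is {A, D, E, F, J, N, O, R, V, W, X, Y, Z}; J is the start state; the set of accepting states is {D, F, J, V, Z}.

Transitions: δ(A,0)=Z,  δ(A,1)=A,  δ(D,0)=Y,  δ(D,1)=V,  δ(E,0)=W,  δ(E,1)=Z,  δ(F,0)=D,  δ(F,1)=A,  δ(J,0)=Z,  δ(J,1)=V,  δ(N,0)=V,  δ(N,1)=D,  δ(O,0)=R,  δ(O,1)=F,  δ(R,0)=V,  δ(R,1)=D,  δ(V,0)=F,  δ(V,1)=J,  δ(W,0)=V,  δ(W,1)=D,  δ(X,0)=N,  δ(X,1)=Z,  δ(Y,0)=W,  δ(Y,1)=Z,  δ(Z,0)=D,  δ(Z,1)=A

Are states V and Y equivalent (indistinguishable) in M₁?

States {E,N,O,R,X} cannot be reached from the start state, so discard them.
Start with accepting vs non-accepting: {D,F,J,V,Z} | {A,W,Y}.
Refine {D,F,J,V,Z} on symbol 0: members go to different blocks, giving {F,J,V,Z} and {D}.
On input 0, block {F,J,V,Z} splits into {F,Z} and {J,V}.
Refine {A,W,Y} on symbol 0: members go to different blocks, giving {W} and {Y} and {A}.
No further refinement is possible. Final partition (6 blocks): {F,Z} | {W} | {D} | {J,V} | {Y} | {A}.
V and Y end up in different blocks, so they are distinguishable. For instance, the string 'ε' is accepted from only V.

No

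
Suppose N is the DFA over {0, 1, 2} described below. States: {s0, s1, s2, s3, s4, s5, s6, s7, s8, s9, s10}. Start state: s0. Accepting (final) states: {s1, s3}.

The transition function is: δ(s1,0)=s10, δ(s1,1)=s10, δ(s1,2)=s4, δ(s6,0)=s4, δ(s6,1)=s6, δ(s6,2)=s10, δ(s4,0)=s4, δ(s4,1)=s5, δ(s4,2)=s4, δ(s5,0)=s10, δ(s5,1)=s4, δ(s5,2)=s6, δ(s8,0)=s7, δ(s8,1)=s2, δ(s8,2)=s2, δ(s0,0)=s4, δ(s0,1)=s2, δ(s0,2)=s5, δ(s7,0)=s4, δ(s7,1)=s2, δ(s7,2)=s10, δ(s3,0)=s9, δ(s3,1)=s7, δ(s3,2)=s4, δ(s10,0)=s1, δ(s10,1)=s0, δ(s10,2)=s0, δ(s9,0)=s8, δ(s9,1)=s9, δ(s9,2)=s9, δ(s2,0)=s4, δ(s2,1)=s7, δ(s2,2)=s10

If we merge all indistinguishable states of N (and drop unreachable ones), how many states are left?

Reachable states from the start: {s0,s1,s2,s4,s5,s6,s7,s10}. Unreachable: {s3,s8,s9} — drop them.
P0 = {s1} | {s0,s2,s4,s5,s6,s7,s10}.
Refine {s0,s2,s4,s5,s6,s7,s10} on symbol 0: members go to different blocks, giving {s0,s2,s4,s5,s6,s7} and {s10}.
Split {s0,s2,s4,s5,s6,s7} by δ(·,0) → {s0,s2,s4,s6,s7} and {s5}.
Refine {s0,s2,s4,s6,s7} on symbol 1: members go to different blocks, giving {s0,s2,s6,s7} and {s4}.
Split {s0,s2,s6,s7} by δ(·,2) → {s2,s6,s7} and {s0}.
Stable partition: {s1} | {s2,s6,s7} | {s10} | {s5} | {s4} | {s0} — 6 equivalence classes.

6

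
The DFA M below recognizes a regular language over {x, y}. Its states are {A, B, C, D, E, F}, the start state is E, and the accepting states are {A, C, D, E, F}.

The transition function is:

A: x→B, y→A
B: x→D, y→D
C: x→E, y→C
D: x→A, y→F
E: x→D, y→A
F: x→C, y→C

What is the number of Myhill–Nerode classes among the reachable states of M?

Every state is reachable, so we keep all 6.
Initial partition by acceptance: {A,C,D,E,F} | {B}.
Refine {A,C,D,E,F} on symbol x: members go to different blocks, giving {C,D,E,F} and {A}.
Refine {C,D,E,F} on symbol x: members go to different blocks, giving {C,E,F} and {D}.
Refine {C,E,F} on symbol x: members go to different blocks, giving {C,F} and {E}.
Refine {C,F} on symbol x: members go to different blocks, giving {C} and {F}.
The partition is now stable with 6 blocks: {C} | {B} | {A} | {D} | {E} | {F}.

6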